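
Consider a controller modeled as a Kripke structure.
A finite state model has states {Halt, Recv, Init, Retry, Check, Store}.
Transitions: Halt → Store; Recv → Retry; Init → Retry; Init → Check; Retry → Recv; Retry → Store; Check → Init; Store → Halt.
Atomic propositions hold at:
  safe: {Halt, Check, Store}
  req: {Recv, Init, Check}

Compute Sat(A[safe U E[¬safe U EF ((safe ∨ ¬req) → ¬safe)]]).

Sat(¬safe) = {Recv, Init, Retry}
Sat(¬req) = {Halt, Retry, Store}
Sat(safe ∨ ¬req) = {Halt, Retry, Check, Store}
Sat((safe ∨ ¬req) → ¬safe) = {Recv, Init, Retry}
EF ((safe ∨ ¬req) → ¬safe): least fixpoint, start Z0 = {Recv, Init, Retry}, add states with some successor in Z. Z1 = {Recv, Init, Retry, Check}; fixed.
Sat(EF ((safe ∨ ¬req) → ¬safe)) = {Recv, Init, Retry, Check}
E[¬safe U EF ((safe ∨ ¬req) → ¬safe)]: least fixpoint, start Z0 = Sat(EF ((safe ∨ ¬req) → ¬safe)) = {Recv, Init, Retry, Check}, add states in Sat(¬safe) with some successor in Z. Already a fixed point.
Sat(E[¬safe U EF ((safe ∨ ¬req) → ¬safe)]) = {Recv, Init, Retry, Check}
A[safe U E[¬safe U EF ((safe ∨ ¬req) → ¬safe)]]: least fixpoint, start Z0 = Sat(E[¬safe U EF ((safe ∨ ¬req) → ¬safe)]) = {Recv, Init, Retry, Check}, add states in Sat(safe) with every successor in Z. Already a fixed point.
Sat(A[safe U E[¬safe U EF ((safe ∨ ¬req) → ¬safe)]]) = {Recv, Init, Retry, Check}

{Recv, Init, Retry, Check}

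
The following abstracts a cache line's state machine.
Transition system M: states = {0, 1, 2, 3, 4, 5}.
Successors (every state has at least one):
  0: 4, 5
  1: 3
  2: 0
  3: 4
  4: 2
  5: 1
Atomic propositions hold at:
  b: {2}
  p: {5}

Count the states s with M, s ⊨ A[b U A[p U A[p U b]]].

1

A[p U b]: least fixpoint, start Z0 = Sat(b) = {2}, add states in Sat(p) with every successor in Z. Already a fixed point.
Sat(A[p U b]) = {2}
A[p U A[p U b]]: least fixpoint, start Z0 = Sat(A[p U b]) = {2}, add states in Sat(p) with every successor in Z. Already a fixed point.
Sat(A[p U A[p U b]]) = {2}
A[b U A[p U A[p U b]]]: least fixpoint, start Z0 = Sat(A[p U A[p U b]]) = {2}, add states in Sat(b) with every successor in Z. Already a fixed point.
Sat(A[b U A[p U A[p U b]]]) = {2}
|Sat(A[b U A[p U A[p U b]]])| = |{2}| = 1.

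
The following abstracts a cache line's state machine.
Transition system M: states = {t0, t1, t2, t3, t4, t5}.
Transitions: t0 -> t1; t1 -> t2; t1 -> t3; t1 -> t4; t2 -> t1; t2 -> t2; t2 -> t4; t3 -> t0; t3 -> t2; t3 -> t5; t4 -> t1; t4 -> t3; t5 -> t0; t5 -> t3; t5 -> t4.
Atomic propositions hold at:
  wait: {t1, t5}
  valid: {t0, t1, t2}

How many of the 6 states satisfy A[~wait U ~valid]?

3

Sat(~wait) = {t0, t2, t3, t4}
Sat(~valid) = {t3, t4, t5}
A[~wait U ~valid]: least fixpoint, start Z0 = Sat(~valid) = {t3, t4, t5}, add states in Sat(~wait) with every successor in Z. Already a fixed point.
Sat(A[~wait U ~valid]) = {t3, t4, t5}
|Sat(A[~wait U ~valid])| = |{t3, t4, t5}| = 3.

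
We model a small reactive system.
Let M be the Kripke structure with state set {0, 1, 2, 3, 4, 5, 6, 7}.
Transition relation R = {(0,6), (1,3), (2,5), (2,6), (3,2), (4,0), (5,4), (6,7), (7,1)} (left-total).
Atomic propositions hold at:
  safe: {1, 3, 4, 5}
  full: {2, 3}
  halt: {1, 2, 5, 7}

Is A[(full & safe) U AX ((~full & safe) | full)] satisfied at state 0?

No

Sat(full & safe) = {3}
Sat(~full) = {0, 1, 4, 5, 6, 7}
Sat(~full & safe) = {1, 4, 5}
Sat((~full & safe) | full) = {1, 2, 3, 4, 5}
Sat(AX ((~full & safe) | full)) = {s : every successor in {1, 2, 3, 4, 5}} = {1, 3, 5, 7}
A[(full & safe) U AX ((~full & safe) | full)]: least fixpoint, start Z0 = Sat(AX ((~full & safe) | full)) = {1, 3, 5, 7}, add states in Sat(full & safe) with every successor in Z. Already a fixed point.
Sat(A[(full & safe) U AX ((~full & safe) | full)]) = {1, 3, 5, 7}
0 ∉ Sat(A[(full & safe) U AX ((~full & safe) | full)]) = {1, 3, 5, 7}, so the formula does not hold at 0.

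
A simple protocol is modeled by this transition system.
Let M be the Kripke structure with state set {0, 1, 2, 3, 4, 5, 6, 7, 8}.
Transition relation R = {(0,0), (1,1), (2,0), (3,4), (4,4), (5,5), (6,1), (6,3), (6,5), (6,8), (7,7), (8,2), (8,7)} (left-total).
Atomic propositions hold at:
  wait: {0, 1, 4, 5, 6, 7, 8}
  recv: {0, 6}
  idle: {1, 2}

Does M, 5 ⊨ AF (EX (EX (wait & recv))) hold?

No

Sat(wait & recv) = {0, 6}
Sat(EX (wait & recv)) = {s : some successor in {0, 6}} = {0, 2}
Sat(EX (EX (wait & recv))) = {s : some successor in {0, 2}} = {0, 2, 8}
AF (EX (EX (wait & recv))): least fixpoint, start Z0 = {0, 2, 8}, add states with every successor in Z. Already a fixed point.
Sat(AF (EX (EX (wait & recv)))) = {0, 2, 8}
5 ∉ Sat(AF (EX (EX (wait & recv)))) = {0, 2, 8}, so the formula does not hold at 5.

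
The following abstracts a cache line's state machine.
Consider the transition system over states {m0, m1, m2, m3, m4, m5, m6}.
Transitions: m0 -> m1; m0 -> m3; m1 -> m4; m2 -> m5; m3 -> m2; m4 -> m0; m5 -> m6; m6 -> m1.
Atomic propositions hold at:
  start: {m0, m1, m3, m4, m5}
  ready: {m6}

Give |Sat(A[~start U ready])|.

1

Sat(~start) = {m2, m6}
A[~start U ready]: least fixpoint, start Z0 = Sat(ready) = {m6}, add states in Sat(~start) with every successor in Z. Already a fixed point.
Sat(A[~start U ready]) = {m6}
|Sat(A[~start U ready])| = |{m6}| = 1.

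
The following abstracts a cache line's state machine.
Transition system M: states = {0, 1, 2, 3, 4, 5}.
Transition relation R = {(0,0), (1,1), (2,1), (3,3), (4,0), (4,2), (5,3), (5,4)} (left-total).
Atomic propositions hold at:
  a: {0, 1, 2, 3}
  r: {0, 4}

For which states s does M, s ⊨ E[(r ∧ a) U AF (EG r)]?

Sat(r ∧ a) = {0}
EG r: greatest fixpoint, start Z0 = {0, 4}, keep only states in Sat with some successor in Z. Already a fixed point.
Sat(EG r) = {0, 4}
AF (EG r): least fixpoint, start Z0 = {0, 4}, add states with every successor in Z. Already a fixed point.
Sat(AF (EG r)) = {0, 4}
E[(r ∧ a) U AF (EG r)]: least fixpoint, start Z0 = Sat(AF (EG r)) = {0, 4}, add states in Sat(r ∧ a) with some successor in Z. Already a fixed point.
Sat(E[(r ∧ a) U AF (EG r)]) = {0, 4}

{0, 4}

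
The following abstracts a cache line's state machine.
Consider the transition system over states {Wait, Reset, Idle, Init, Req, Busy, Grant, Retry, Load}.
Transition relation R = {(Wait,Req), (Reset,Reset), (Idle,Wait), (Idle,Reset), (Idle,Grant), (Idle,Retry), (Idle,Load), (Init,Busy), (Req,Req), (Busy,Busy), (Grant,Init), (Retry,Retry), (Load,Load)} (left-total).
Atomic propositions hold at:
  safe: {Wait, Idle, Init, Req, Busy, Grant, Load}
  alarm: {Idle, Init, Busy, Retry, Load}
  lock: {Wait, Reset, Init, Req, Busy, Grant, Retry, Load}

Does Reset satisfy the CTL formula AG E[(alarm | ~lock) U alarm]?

No

Sat(~lock) = {Idle}
Sat(alarm | ~lock) = {Idle, Init, Busy, Retry, Load}
E[(alarm | ~lock) U alarm]: least fixpoint, start Z0 = Sat(alarm) = {Idle, Init, Busy, Retry, Load}, add states in Sat(alarm | ~lock) with some successor in Z. Already a fixed point.
Sat(E[(alarm | ~lock) U alarm]) = {Idle, Init, Busy, Retry, Load}
AG E[(alarm | ~lock) U alarm]: greatest fixpoint, start Z0 = {Idle, Init, Busy, Retry, Load}, keep only states in Sat with every successor in Z. Z1 = {Init, Busy, Retry, Load}; fixed.
Sat(AG E[(alarm | ~lock) U alarm]) = {Init, Busy, Retry, Load}
Reset ∉ Sat(AG E[(alarm | ~lock) U alarm]) = {Init, Busy, Retry, Load}, so the formula does not hold at Reset.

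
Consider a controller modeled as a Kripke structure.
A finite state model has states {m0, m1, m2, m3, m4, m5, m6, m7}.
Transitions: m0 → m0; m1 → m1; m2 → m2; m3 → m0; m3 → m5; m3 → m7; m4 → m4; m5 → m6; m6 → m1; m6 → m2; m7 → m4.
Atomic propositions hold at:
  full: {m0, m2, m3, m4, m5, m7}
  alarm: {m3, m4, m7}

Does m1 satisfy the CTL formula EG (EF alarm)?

EF alarm: least fixpoint, start Z0 = {m3, m4, m7}, add states with some successor in Z. Already a fixed point.
Sat(EF alarm) = {m3, m4, m7}
EG (EF alarm): greatest fixpoint, start Z0 = {m3, m4, m7}, keep only states in Sat with some successor in Z. Already a fixed point.
Sat(EG (EF alarm)) = {m3, m4, m7}
m1 ∉ Sat(EG (EF alarm)) = {m3, m4, m7}, so the formula does not hold at m1.

No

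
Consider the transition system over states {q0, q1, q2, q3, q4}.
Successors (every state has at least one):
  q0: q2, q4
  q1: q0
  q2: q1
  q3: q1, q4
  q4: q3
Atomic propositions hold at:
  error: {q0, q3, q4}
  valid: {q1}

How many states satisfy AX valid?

Sat(AX valid) = {s : every successor in {q1}} = {q2}
|Sat(AX valid)| = |{q2}| = 1.

1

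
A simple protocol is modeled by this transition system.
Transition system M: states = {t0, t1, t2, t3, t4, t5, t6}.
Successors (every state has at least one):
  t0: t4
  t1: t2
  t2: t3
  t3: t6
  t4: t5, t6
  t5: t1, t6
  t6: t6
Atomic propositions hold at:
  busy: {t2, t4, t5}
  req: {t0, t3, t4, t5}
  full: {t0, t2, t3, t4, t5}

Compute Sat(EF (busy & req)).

{t0, t4, t5}

Sat(busy & req) = {t4, t5}
EF (busy & req): least fixpoint, start Z0 = {t4, t5}, add states with some successor in Z. Z1 = {t0, t4, t5}; fixed.
Sat(EF (busy & req)) = {t0, t4, t5}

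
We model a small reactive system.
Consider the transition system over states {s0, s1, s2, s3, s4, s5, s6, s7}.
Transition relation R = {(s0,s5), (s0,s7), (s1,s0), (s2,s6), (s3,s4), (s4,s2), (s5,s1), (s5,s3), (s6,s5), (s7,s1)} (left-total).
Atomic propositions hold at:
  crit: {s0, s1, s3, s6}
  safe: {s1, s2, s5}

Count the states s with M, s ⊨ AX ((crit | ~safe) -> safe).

Sat(~safe) = {s0, s3, s4, s6, s7}
Sat(crit | ~safe) = {s0, s1, s3, s4, s6, s7}
Sat((crit | ~safe) -> safe) = {s1, s2, s5}
Sat(AX ((crit | ~safe) -> safe)) = {s : every successor in {s1, s2, s5}} = {s4, s6, s7}
|Sat(AX ((crit | ~safe) -> safe))| = |{s4, s6, s7}| = 3.

3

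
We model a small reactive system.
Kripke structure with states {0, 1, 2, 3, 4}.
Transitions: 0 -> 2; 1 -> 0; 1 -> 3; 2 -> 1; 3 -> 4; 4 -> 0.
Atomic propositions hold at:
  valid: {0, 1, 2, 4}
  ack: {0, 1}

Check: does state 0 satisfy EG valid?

EG valid: greatest fixpoint, start Z0 = {0, 1, 2, 4}, keep only states in Sat with some successor in Z. Already a fixed point.
Sat(EG valid) = {0, 1, 2, 4}
0 ∈ Sat(EG valid) = {0, 1, 2, 4}, so the formula holds at 0.

Yes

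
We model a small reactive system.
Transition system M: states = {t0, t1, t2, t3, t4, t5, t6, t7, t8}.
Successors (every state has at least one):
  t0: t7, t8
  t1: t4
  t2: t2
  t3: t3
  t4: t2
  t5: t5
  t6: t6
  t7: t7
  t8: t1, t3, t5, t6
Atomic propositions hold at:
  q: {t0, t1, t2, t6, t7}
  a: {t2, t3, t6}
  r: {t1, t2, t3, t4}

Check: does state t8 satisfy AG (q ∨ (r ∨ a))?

No

Sat(r ∨ a) = {t1, t2, t3, t4, t6}
Sat(q ∨ (r ∨ a)) = {t0, t1, t2, t3, t4, t6, t7}
AG (q ∨ (r ∨ a)): greatest fixpoint, start Z0 = {t0, t1, t2, t3, t4, t6, t7}, keep only states in Sat with every successor in Z. Z1 = {t1, t2, t3, t4, t6, t7}; fixed.
Sat(AG (q ∨ (r ∨ a))) = {t1, t2, t3, t4, t6, t7}
t8 ∉ Sat(AG (q ∨ (r ∨ a))) = {t1, t2, t3, t4, t6, t7}, so the formula does not hold at t8.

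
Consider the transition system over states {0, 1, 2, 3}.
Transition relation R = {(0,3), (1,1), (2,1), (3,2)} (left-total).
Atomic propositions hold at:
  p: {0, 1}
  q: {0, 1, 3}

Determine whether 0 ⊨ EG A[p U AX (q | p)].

Sat(q | p) = {0, 1, 3}
Sat(AX (q | p)) = {s : every successor in {0, 1, 3}} = {0, 1, 2}
A[p U AX (q | p)]: least fixpoint, start Z0 = Sat(AX (q | p)) = {0, 1, 2}, add states in Sat(p) with every successor in Z. Already a fixed point.
Sat(A[p U AX (q | p)]) = {0, 1, 2}
EG A[p U AX (q | p)]: greatest fixpoint, start Z0 = {0, 1, 2}, keep only states in Sat with some successor in Z. Z1 = {1, 2}; fixed.
Sat(EG A[p U AX (q | p)]) = {1, 2}
0 ∉ Sat(EG A[p U AX (q | p)]) = {1, 2}, so the formula does not hold at 0.

No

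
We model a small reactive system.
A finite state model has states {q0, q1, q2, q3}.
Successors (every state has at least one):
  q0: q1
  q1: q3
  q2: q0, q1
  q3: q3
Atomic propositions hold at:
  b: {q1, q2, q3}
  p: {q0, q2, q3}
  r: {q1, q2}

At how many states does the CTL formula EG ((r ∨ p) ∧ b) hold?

3

Sat(r ∨ p) = {q0, q1, q2, q3}
Sat((r ∨ p) ∧ b) = {q1, q2, q3}
EG ((r ∨ p) ∧ b): greatest fixpoint, start Z0 = {q1, q2, q3}, keep only states in Sat with some successor in Z. Already a fixed point.
Sat(EG ((r ∨ p) ∧ b)) = {q1, q2, q3}
|Sat(EG ((r ∨ p) ∧ b))| = |{q1, q2, q3}| = 3.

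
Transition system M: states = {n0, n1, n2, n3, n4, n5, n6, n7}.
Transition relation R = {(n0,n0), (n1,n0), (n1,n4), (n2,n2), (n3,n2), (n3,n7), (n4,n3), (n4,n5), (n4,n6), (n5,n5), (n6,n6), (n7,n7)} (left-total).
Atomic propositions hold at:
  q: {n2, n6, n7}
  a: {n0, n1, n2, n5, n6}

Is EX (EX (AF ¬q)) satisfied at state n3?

Sat(¬q) = {n0, n1, n3, n4, n5}
AF ¬q: least fixpoint, start Z0 = {n0, n1, n3, n4, n5}, add states with every successor in Z. Already a fixed point.
Sat(AF ¬q) = {n0, n1, n3, n4, n5}
Sat(EX (AF ¬q)) = {s : some successor in {n0, n1, n3, n4, n5}} = {n0, n1, n4, n5}
Sat(EX (EX (AF ¬q))) = {s : some successor in {n0, n1, n4, n5}} = {n0, n1, n4, n5}
n3 ∉ Sat(EX (EX (AF ¬q))) = {n0, n1, n4, n5}, so the formula does not hold at n3.

No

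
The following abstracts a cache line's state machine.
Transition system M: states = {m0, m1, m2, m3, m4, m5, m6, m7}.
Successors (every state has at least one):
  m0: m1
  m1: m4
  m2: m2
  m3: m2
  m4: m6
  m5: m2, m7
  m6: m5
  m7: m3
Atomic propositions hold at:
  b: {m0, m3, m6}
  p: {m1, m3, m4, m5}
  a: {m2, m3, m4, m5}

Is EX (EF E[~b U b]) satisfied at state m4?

Sat(~b) = {m1, m2, m4, m5, m7}
E[~b U b]: least fixpoint, start Z0 = Sat(b) = {m0, m3, m6}, add states in Sat(~b) with some successor in Z. Z1 = {m0, m3, m4, m6, m7}; Z2 = {m0, m1, m3, m4, m5, m6, m7}; fixed.
Sat(E[~b U b]) = {m0, m1, m3, m4, m5, m6, m7}
EF E[~b U b]: least fixpoint, start Z0 = {m0, m1, m3, m4, m5, m6, m7}, add states with some successor in Z. Already a fixed point.
Sat(EF E[~b U b]) = {m0, m1, m3, m4, m5, m6, m7}
Sat(EX (EF E[~b U b])) = {s : some successor in {m0, m1, m3, m4, m5, m6, m7}} = {m0, m1, m4, m5, m6, m7}
m4 ∈ Sat(EX (EF E[~b U b])) = {m0, m1, m4, m5, m6, m7}, so the formula holds at m4.

Yes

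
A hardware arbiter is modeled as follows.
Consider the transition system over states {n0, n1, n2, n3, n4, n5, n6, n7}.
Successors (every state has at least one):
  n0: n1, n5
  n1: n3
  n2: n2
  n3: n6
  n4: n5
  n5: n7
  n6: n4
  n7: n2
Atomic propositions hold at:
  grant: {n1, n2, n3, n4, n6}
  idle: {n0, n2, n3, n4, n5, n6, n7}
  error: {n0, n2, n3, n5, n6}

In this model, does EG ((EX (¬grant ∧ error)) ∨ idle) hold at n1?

No

Sat(¬grant) = {n0, n5, n7}
Sat(¬grant ∧ error) = {n0, n5}
Sat(EX (¬grant ∧ error)) = {s : some successor in {n0, n5}} = {n0, n4}
Sat((EX (¬grant ∧ error)) ∨ idle) = {n0, n2, n3, n4, n5, n6, n7}
EG ((EX (¬grant ∧ error)) ∨ idle): greatest fixpoint, start Z0 = {n0, n2, n3, n4, n5, n6, n7}, keep only states in Sat with some successor in Z. Already a fixed point.
Sat(EG ((EX (¬grant ∧ error)) ∨ idle)) = {n0, n2, n3, n4, n5, n6, n7}
n1 ∉ Sat(EG ((EX (¬grant ∧ error)) ∨ idle)) = {n0, n2, n3, n4, n5, n6, n7}, so the formula does not hold at n1.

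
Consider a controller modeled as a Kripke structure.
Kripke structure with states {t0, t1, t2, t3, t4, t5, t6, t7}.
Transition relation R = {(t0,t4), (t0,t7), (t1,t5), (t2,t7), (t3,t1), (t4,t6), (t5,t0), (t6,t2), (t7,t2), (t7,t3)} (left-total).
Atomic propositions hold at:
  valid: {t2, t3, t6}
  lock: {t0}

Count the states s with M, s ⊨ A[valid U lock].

A[valid U lock]: least fixpoint, start Z0 = Sat(lock) = {t0}, add states in Sat(valid) with every successor in Z. Already a fixed point.
Sat(A[valid U lock]) = {t0}
|Sat(A[valid U lock])| = |{t0}| = 1.

1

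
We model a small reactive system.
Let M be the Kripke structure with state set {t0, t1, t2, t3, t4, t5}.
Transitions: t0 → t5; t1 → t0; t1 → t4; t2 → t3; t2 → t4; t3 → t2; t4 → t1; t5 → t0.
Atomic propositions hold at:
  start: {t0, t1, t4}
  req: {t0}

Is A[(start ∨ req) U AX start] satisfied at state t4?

Sat(start ∨ req) = {t0, t1, t4}
Sat(AX start) = {s : every successor in {t0, t1, t4}} = {t1, t4, t5}
A[(start ∨ req) U AX start]: least fixpoint, start Z0 = Sat(AX start) = {t1, t4, t5}, add states in Sat(start ∨ req) with every successor in Z. Z1 = {t0, t1, t4, t5}; fixed.
Sat(A[(start ∨ req) U AX start]) = {t0, t1, t4, t5}
t4 ∈ Sat(A[(start ∨ req) U AX start]) = {t0, t1, t4, t5}, so the formula holds at t4.

Yes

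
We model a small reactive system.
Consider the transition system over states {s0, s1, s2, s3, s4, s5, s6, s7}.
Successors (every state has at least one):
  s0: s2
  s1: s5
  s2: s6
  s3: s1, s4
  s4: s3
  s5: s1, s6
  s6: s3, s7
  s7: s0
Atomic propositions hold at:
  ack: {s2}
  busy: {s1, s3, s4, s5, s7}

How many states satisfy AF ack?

AF ack: least fixpoint, start Z0 = {s2}, add states with every successor in Z. Z1 = {s0, s2}; Z2 = {s0, s2, s7}; fixed.
Sat(AF ack) = {s0, s2, s7}
|Sat(AF ack)| = |{s0, s2, s7}| = 3.

3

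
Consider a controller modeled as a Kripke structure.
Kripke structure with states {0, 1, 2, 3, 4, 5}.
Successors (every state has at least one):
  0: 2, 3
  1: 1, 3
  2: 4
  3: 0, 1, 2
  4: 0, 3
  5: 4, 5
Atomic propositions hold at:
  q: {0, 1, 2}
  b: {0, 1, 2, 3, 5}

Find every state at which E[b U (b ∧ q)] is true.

{0, 1, 2, 3}

Sat(b ∧ q) = {0, 1, 2}
E[b U (b ∧ q)]: least fixpoint, start Z0 = Sat((b ∧ q)) = {0, 1, 2}, add states in Sat(b) with some successor in Z. Z1 = {0, 1, 2, 3}; fixed.
Sat(E[b U (b ∧ q)]) = {0, 1, 2, 3}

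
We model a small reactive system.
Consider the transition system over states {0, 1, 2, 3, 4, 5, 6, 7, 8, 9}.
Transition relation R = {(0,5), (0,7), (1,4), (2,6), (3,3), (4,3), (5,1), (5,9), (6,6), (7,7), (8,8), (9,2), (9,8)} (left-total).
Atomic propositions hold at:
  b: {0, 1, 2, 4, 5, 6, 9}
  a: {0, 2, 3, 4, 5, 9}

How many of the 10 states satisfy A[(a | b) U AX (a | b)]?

6

Sat(a | b) = {0, 1, 2, 3, 4, 5, 6, 9}
Sat(AX (a | b)) = {s : every successor in {0, 1, 2, 3, 4, 5, 6, 9}} = {1, 2, 3, 4, 5, 6}
A[(a | b) U AX (a | b)]: least fixpoint, start Z0 = Sat(AX (a | b)) = {1, 2, 3, 4, 5, 6}, add states in Sat(a | b) with every successor in Z. Already a fixed point.
Sat(A[(a | b) U AX (a | b)]) = {1, 2, 3, 4, 5, 6}
|Sat(A[(a | b) U AX (a | b)])| = |{1, 2, 3, 4, 5, 6}| = 6.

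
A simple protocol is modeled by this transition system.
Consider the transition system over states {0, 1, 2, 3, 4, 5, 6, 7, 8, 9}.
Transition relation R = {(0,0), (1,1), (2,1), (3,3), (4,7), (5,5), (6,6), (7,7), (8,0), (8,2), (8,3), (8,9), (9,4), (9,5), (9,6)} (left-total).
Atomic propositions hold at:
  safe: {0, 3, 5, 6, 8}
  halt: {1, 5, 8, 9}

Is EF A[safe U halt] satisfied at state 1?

A[safe U halt]: least fixpoint, start Z0 = Sat(halt) = {1, 5, 8, 9}, add states in Sat(safe) with every successor in Z. Already a fixed point.
Sat(A[safe U halt]) = {1, 5, 8, 9}
EF A[safe U halt]: least fixpoint, start Z0 = {1, 5, 8, 9}, add states with some successor in Z. Z1 = {1, 2, 5, 8, 9}; fixed.
Sat(EF A[safe U halt]) = {1, 2, 5, 8, 9}
1 ∈ Sat(EF A[safe U halt]) = {1, 2, 5, 8, 9}, so the formula holds at 1.

Yes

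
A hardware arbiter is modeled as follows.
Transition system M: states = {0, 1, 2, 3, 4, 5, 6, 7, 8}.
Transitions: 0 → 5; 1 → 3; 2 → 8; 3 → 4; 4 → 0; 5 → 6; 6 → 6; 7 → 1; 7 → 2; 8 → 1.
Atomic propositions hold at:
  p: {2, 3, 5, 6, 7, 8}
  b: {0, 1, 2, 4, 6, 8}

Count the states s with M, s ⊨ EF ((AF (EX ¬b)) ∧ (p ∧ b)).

Sat(¬b) = {3, 5, 7}
Sat(EX ¬b) = {s : some successor in {3, 5, 7}} = {0, 1}
AF (EX ¬b): least fixpoint, start Z0 = {0, 1}, add states with every successor in Z. Z1 = {0, 1, 4, 8}; Z2 = {0, 1, 2, 3, 4, 8}; Z3 = {0, 1, 2, 3, 4, 7, 8}; fixed.
Sat(AF (EX ¬b)) = {0, 1, 2, 3, 4, 7, 8}
Sat(p ∧ b) = {2, 6, 8}
Sat((AF (EX ¬b)) ∧ (p ∧ b)) = {2, 8}
EF ((AF (EX ¬b)) ∧ (p ∧ b)): least fixpoint, start Z0 = {2, 8}, add states with some successor in Z. Z1 = {2, 7, 8}; fixed.
Sat(EF ((AF (EX ¬b)) ∧ (p ∧ b))) = {2, 7, 8}
|Sat(EF ((AF (EX ¬b)) ∧ (p ∧ b)))| = |{2, 7, 8}| = 3.

3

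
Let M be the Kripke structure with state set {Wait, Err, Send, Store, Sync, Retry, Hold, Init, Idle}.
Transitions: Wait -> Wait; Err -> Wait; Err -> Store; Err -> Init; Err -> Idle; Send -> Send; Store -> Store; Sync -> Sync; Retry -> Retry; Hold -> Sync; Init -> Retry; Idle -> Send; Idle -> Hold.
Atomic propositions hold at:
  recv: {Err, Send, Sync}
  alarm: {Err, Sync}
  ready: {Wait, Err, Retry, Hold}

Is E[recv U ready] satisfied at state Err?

E[recv U ready]: least fixpoint, start Z0 = Sat(ready) = {Wait, Err, Retry, Hold}, add states in Sat(recv) with some successor in Z. Already a fixed point.
Sat(E[recv U ready]) = {Wait, Err, Retry, Hold}
Err ∈ Sat(E[recv U ready]) = {Wait, Err, Retry, Hold}, so the formula holds at Err.

Yes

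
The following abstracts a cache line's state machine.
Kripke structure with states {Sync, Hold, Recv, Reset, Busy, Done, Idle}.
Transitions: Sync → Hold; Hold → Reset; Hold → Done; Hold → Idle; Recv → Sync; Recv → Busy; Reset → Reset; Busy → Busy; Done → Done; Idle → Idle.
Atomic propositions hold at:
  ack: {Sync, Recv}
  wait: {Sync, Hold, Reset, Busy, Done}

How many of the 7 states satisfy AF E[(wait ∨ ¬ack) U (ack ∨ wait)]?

6

Sat(¬ack) = {Hold, Reset, Busy, Done, Idle}
Sat(wait ∨ ¬ack) = {Sync, Hold, Reset, Busy, Done, Idle}
Sat(ack ∨ wait) = {Sync, Hold, Recv, Reset, Busy, Done}
E[(wait ∨ ¬ack) U (ack ∨ wait)]: least fixpoint, start Z0 = Sat((ack ∨ wait)) = {Sync, Hold, Recv, Reset, Busy, Done}, add states in Sat(wait ∨ ¬ack) with some successor in Z. Already a fixed point.
Sat(E[(wait ∨ ¬ack) U (ack ∨ wait)]) = {Sync, Hold, Recv, Reset, Busy, Done}
AF E[(wait ∨ ¬ack) U (ack ∨ wait)]: least fixpoint, start Z0 = {Sync, Hold, Recv, Reset, Busy, Done}, add states with every successor in Z. Already a fixed point.
Sat(AF E[(wait ∨ ¬ack) U (ack ∨ wait)]) = {Sync, Hold, Recv, Reset, Busy, Done}
|Sat(AF E[(wait ∨ ¬ack) U (ack ∨ wait)])| = |{Sync, Hold, Recv, Reset, Busy, Done}| = 6.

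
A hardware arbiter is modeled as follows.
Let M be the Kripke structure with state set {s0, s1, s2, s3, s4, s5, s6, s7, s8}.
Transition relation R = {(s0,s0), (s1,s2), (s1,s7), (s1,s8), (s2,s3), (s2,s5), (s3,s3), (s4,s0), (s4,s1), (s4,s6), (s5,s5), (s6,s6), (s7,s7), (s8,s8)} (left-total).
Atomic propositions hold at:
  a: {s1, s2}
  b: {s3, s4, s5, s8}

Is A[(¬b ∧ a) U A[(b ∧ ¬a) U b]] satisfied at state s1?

No

Sat(¬b) = {s0, s1, s2, s6, s7}
Sat(¬b ∧ a) = {s1, s2}
Sat(¬a) = {s0, s3, s4, s5, s6, s7, s8}
Sat(b ∧ ¬a) = {s3, s4, s5, s8}
A[(b ∧ ¬a) U b]: least fixpoint, start Z0 = Sat(b) = {s3, s4, s5, s8}, add states in Sat(b ∧ ¬a) with every successor in Z. Already a fixed point.
Sat(A[(b ∧ ¬a) U b]) = {s3, s4, s5, s8}
A[(¬b ∧ a) U A[(b ∧ ¬a) U b]]: least fixpoint, start Z0 = Sat(A[(b ∧ ¬a) U b]) = {s3, s4, s5, s8}, add states in Sat(¬b ∧ a) with every successor in Z. Z1 = {s2, s3, s4, s5, s8}; fixed.
Sat(A[(¬b ∧ a) U A[(b ∧ ¬a) U b]]) = {s2, s3, s4, s5, s8}
s1 ∉ Sat(A[(¬b ∧ a) U A[(b ∧ ¬a) U b]]) = {s2, s3, s4, s5, s8}, so the formula does not hold at s1.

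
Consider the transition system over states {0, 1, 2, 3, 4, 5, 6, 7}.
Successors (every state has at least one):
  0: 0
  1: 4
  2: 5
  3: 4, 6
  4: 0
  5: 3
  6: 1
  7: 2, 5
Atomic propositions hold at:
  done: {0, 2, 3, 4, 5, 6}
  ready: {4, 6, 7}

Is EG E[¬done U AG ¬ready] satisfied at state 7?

Sat(¬done) = {1, 7}
Sat(¬ready) = {0, 1, 2, 3, 5}
AG ¬ready: greatest fixpoint, start Z0 = {0, 1, 2, 3, 5}, keep only states in Sat with every successor in Z. Z1 = {0, 2, 5}; Z2 = {0, 2}; Z3 = {0}; fixed.
Sat(AG ¬ready) = {0}
E[¬done U AG ¬ready]: least fixpoint, start Z0 = Sat(AG ¬ready) = {0}, add states in Sat(¬done) with some successor in Z. Already a fixed point.
Sat(E[¬done U AG ¬ready]) = {0}
EG E[¬done U AG ¬ready]: greatest fixpoint, start Z0 = {0}, keep only states in Sat with some successor in Z. Already a fixed point.
Sat(EG E[¬done U AG ¬ready]) = {0}
7 ∉ Sat(EG E[¬done U AG ¬ready]) = {0}, so the formula does not hold at 7.

No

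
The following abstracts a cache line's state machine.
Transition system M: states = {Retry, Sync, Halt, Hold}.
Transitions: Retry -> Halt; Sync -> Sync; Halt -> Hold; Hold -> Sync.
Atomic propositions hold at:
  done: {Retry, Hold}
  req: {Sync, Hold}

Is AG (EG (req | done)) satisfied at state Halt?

No

Sat(req | done) = {Retry, Sync, Hold}
EG (req | done): greatest fixpoint, start Z0 = {Retry, Sync, Hold}, keep only states in Sat with some successor in Z. Z1 = {Sync, Hold}; fixed.
Sat(EG (req | done)) = {Sync, Hold}
AG (EG (req | done)): greatest fixpoint, start Z0 = {Sync, Hold}, keep only states in Sat with every successor in Z. Already a fixed point.
Sat(AG (EG (req | done))) = {Sync, Hold}
Halt ∉ Sat(AG (EG (req | done))) = {Sync, Hold}, so the formula does not hold at Halt.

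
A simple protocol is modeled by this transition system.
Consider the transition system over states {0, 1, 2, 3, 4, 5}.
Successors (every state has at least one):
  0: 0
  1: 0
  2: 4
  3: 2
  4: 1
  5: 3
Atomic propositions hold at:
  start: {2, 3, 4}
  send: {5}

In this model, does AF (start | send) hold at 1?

Sat(start | send) = {2, 3, 4, 5}
AF (start | send): least fixpoint, start Z0 = {2, 3, 4, 5}, add states with every successor in Z. Already a fixed point.
Sat(AF (start | send)) = {2, 3, 4, 5}
1 ∉ Sat(AF (start | send)) = {2, 3, 4, 5}, so the formula does not hold at 1.

No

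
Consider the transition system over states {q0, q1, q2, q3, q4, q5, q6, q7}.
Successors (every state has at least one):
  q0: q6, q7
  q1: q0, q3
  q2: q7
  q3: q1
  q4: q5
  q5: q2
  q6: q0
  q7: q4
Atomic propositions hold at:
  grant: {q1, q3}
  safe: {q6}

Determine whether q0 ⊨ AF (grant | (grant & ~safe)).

No

Sat(~safe) = {q0, q1, q2, q3, q4, q5, q7}
Sat(grant & ~safe) = {q1, q3}
Sat(grant | (grant & ~safe)) = {q1, q3}
AF (grant | (grant & ~safe)): least fixpoint, start Z0 = {q1, q3}, add states with every successor in Z. Already a fixed point.
Sat(AF (grant | (grant & ~safe))) = {q1, q3}
q0 ∉ Sat(AF (grant | (grant & ~safe))) = {q1, q3}, so the formula does not hold at q0.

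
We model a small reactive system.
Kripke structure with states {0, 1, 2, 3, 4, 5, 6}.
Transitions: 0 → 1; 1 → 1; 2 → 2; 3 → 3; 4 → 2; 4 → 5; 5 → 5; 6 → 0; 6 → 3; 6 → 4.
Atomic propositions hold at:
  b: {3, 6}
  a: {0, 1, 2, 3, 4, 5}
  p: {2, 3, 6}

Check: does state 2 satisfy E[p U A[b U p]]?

Yes

A[b U p]: least fixpoint, start Z0 = Sat(p) = {2, 3, 6}, add states in Sat(b) with every successor in Z. Already a fixed point.
Sat(A[b U p]) = {2, 3, 6}
E[p U A[b U p]]: least fixpoint, start Z0 = Sat(A[b U p]) = {2, 3, 6}, add states in Sat(p) with some successor in Z. Already a fixed point.
Sat(E[p U A[b U p]]) = {2, 3, 6}
2 ∈ Sat(E[p U A[b U p]]) = {2, 3, 6}, so the formula holds at 2.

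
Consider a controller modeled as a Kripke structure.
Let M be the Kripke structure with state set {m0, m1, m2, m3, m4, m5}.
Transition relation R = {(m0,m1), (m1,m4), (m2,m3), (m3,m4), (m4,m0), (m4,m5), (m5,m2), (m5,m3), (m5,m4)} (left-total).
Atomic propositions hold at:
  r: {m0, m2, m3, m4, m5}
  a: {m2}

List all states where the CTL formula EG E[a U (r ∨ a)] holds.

{m2, m3, m4, m5}

Sat(r ∨ a) = {m0, m2, m3, m4, m5}
E[a U (r ∨ a)]: least fixpoint, start Z0 = Sat((r ∨ a)) = {m0, m2, m3, m4, m5}, add states in Sat(a) with some successor in Z. Already a fixed point.
Sat(E[a U (r ∨ a)]) = {m0, m2, m3, m4, m5}
EG E[a U (r ∨ a)]: greatest fixpoint, start Z0 = {m0, m2, m3, m4, m5}, keep only states in Sat with some successor in Z. Z1 = {m2, m3, m4, m5}; fixed.
Sat(EG E[a U (r ∨ a)]) = {m2, m3, m4, m5}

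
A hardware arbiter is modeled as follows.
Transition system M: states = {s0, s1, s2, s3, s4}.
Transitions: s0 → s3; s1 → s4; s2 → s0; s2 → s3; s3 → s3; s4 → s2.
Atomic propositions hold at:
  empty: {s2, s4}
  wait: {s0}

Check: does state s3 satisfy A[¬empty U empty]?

No

Sat(¬empty) = {s0, s1, s3}
A[¬empty U empty]: least fixpoint, start Z0 = Sat(empty) = {s2, s4}, add states in Sat(¬empty) with every successor in Z. Z1 = {s1, s2, s4}; fixed.
Sat(A[¬empty U empty]) = {s1, s2, s4}
s3 ∉ Sat(A[¬empty U empty]) = {s1, s2, s4}, so the formula does not hold at s3.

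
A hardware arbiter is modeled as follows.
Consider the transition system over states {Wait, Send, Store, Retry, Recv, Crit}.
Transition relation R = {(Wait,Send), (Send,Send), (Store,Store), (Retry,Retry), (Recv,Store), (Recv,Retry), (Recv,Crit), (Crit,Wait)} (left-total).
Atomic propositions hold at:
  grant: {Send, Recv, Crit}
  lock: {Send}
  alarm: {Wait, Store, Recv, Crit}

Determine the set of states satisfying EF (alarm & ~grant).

Sat(~grant) = {Wait, Store, Retry}
Sat(alarm & ~grant) = {Wait, Store}
EF (alarm & ~grant): least fixpoint, start Z0 = {Wait, Store}, add states with some successor in Z. Z1 = {Wait, Store, Recv, Crit}; fixed.
Sat(EF (alarm & ~grant)) = {Wait, Store, Recv, Crit}

{Wait, Store, Recv, Crit}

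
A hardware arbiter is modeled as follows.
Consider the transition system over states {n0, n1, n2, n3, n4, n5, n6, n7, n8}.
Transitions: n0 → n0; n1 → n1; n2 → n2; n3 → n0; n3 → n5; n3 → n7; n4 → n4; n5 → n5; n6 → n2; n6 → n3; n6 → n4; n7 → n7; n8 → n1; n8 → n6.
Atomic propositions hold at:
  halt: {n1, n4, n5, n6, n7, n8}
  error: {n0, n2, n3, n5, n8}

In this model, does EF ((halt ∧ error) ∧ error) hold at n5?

Yes

Sat(halt ∧ error) = {n5, n8}
Sat((halt ∧ error) ∧ error) = {n5, n8}
EF ((halt ∧ error) ∧ error): least fixpoint, start Z0 = {n5, n8}, add states with some successor in Z. Z1 = {n3, n5, n8}; Z2 = {n3, n5, n6, n8}; fixed.
Sat(EF ((halt ∧ error) ∧ error)) = {n3, n5, n6, n8}
n5 ∈ Sat(EF ((halt ∧ error) ∧ error)) = {n3, n5, n6, n8}, so the formula holds at n5.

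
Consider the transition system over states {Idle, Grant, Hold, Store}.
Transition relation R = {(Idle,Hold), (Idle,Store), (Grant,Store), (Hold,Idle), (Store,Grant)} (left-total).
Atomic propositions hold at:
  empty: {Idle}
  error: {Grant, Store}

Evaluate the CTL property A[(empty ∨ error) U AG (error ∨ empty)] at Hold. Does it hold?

Sat(empty ∨ error) = {Idle, Grant, Store}
Sat(error ∨ empty) = {Idle, Grant, Store}
AG (error ∨ empty): greatest fixpoint, start Z0 = {Idle, Grant, Store}, keep only states in Sat with every successor in Z. Z1 = {Grant, Store}; fixed.
Sat(AG (error ∨ empty)) = {Grant, Store}
A[(empty ∨ error) U AG (error ∨ empty)]: least fixpoint, start Z0 = Sat(AG (error ∨ empty)) = {Grant, Store}, add states in Sat(empty ∨ error) with every successor in Z. Already a fixed point.
Sat(A[(empty ∨ error) U AG (error ∨ empty)]) = {Grant, Store}
Hold ∉ Sat(A[(empty ∨ error) U AG (error ∨ empty)]) = {Grant, Store}, so the formula does not hold at Hold.

No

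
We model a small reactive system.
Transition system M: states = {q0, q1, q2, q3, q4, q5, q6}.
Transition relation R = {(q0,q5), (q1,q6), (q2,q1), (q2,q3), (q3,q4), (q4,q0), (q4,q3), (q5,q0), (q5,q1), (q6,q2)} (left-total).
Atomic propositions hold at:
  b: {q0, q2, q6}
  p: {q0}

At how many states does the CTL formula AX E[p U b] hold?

2

E[p U b]: least fixpoint, start Z0 = Sat(b) = {q0, q2, q6}, add states in Sat(p) with some successor in Z. Already a fixed point.
Sat(E[p U b]) = {q0, q2, q6}
Sat(AX E[p U b]) = {s : every successor in {q0, q2, q6}} = {q1, q6}
|Sat(AX E[p U b])| = |{q1, q6}| = 2.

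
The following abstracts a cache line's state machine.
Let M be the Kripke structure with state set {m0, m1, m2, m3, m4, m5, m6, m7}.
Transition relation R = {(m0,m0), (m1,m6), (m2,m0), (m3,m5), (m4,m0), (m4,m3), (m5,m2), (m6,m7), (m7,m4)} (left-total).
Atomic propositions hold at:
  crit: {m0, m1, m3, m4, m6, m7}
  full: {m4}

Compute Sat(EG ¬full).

Sat(¬full) = {m0, m1, m2, m3, m5, m6, m7}
EG ¬full: greatest fixpoint, start Z0 = {m0, m1, m2, m3, m5, m6, m7}, keep only states in Sat with some successor in Z. Z1 = {m0, m1, m2, m3, m5, m6}; Z2 = {m0, m1, m2, m3, m5}; Z3 = {m0, m2, m3, m5}; fixed.
Sat(EG ¬full) = {m0, m2, m3, m5}

{m0, m2, m3, m5}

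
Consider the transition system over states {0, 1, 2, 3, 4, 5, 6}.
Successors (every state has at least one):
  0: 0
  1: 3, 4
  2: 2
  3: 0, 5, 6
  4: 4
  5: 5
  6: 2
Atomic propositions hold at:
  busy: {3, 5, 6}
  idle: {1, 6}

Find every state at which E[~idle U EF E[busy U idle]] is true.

Sat(~idle) = {0, 2, 3, 4, 5}
E[busy U idle]: least fixpoint, start Z0 = Sat(idle) = {1, 6}, add states in Sat(busy) with some successor in Z. Z1 = {1, 3, 6}; fixed.
Sat(E[busy U idle]) = {1, 3, 6}
EF E[busy U idle]: least fixpoint, start Z0 = {1, 3, 6}, add states with some successor in Z. Already a fixed point.
Sat(EF E[busy U idle]) = {1, 3, 6}
E[~idle U EF E[busy U idle]]: least fixpoint, start Z0 = Sat(EF E[busy U idle]) = {1, 3, 6}, add states in Sat(~idle) with some successor in Z. Already a fixed point.
Sat(E[~idle U EF E[busy U idle]]) = {1, 3, 6}

{1, 3, 6}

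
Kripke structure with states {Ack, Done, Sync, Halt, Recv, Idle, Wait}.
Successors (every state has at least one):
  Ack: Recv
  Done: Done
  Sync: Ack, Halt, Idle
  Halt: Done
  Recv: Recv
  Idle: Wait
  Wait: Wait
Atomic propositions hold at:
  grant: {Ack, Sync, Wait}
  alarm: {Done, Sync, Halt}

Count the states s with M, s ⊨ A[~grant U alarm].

3

Sat(~grant) = {Done, Halt, Recv, Idle}
A[~grant U alarm]: least fixpoint, start Z0 = Sat(alarm) = {Done, Sync, Halt}, add states in Sat(~grant) with every successor in Z. Already a fixed point.
Sat(A[~grant U alarm]) = {Done, Sync, Halt}
|Sat(A[~grant U alarm])| = |{Done, Sync, Halt}| = 3.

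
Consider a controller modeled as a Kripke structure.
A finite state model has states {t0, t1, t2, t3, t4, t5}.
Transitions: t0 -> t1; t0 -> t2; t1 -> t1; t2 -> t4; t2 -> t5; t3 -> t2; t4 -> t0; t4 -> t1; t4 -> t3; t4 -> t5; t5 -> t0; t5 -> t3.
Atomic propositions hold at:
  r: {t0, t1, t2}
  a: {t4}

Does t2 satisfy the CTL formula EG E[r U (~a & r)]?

No

Sat(~a) = {t0, t1, t2, t3, t5}
Sat(~a & r) = {t0, t1, t2}
E[r U (~a & r)]: least fixpoint, start Z0 = Sat((~a & r)) = {t0, t1, t2}, add states in Sat(r) with some successor in Z. Already a fixed point.
Sat(E[r U (~a & r)]) = {t0, t1, t2}
EG E[r U (~a & r)]: greatest fixpoint, start Z0 = {t0, t1, t2}, keep only states in Sat with some successor in Z. Z1 = {t0, t1}; fixed.
Sat(EG E[r U (~a & r)]) = {t0, t1}
t2 ∉ Sat(EG E[r U (~a & r)]) = {t0, t1}, so the formula does not hold at t2.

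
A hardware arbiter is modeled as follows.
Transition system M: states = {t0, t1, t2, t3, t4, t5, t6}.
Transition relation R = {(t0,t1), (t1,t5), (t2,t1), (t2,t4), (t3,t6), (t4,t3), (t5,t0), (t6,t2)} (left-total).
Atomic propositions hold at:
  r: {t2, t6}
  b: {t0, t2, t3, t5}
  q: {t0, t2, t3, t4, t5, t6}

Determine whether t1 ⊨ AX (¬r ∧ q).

Sat(¬r) = {t0, t1, t3, t4, t5}
Sat(¬r ∧ q) = {t0, t3, t4, t5}
Sat(AX (¬r ∧ q)) = {s : every successor in {t0, t3, t4, t5}} = {t1, t4, t5}
t1 ∈ Sat(AX (¬r ∧ q)) = {t1, t4, t5}, so the formula holds at t1.

Yes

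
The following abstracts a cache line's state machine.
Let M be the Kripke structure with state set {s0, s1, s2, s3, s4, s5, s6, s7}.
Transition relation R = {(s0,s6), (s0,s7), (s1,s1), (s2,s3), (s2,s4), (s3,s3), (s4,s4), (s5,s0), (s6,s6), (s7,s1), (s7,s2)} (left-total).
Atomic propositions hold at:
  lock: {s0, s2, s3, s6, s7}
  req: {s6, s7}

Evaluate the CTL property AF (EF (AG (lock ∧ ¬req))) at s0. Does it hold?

Yes

Sat(¬req) = {s0, s1, s2, s3, s4, s5}
Sat(lock ∧ ¬req) = {s0, s2, s3}
AG (lock ∧ ¬req): greatest fixpoint, start Z0 = {s0, s2, s3}, keep only states in Sat with every successor in Z. Z1 = {s3}; fixed.
Sat(AG (lock ∧ ¬req)) = {s3}
EF (AG (lock ∧ ¬req)): least fixpoint, start Z0 = {s3}, add states with some successor in Z. Z1 = {s2, s3}; Z2 = {s2, s3, s7}; Z3 = {s0, s2, s3, s7}; Z4 = {s0, s2, s3, s5, s7}; fixed.
Sat(EF (AG (lock ∧ ¬req))) = {s0, s2, s3, s5, s7}
AF (EF (AG (lock ∧ ¬req))): least fixpoint, start Z0 = {s0, s2, s3, s5, s7}, add states with every successor in Z. Already a fixed point.
Sat(AF (EF (AG (lock ∧ ¬req)))) = {s0, s2, s3, s5, s7}
s0 ∈ Sat(AF (EF (AG (lock ∧ ¬req)))) = {s0, s2, s3, s5, s7}, so the formula holds at s0.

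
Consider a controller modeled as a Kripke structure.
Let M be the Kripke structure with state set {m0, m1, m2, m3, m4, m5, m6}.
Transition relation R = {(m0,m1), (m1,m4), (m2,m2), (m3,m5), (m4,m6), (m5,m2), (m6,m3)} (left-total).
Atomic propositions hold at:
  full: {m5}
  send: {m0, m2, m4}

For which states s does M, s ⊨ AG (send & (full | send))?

Sat(full | send) = {m0, m2, m4, m5}
Sat(send & (full | send)) = {m0, m2, m4}
AG (send & (full | send)): greatest fixpoint, start Z0 = {m0, m2, m4}, keep only states in Sat with every successor in Z. Z1 = {m2}; fixed.
Sat(AG (send & (full | send))) = {m2}

{m2}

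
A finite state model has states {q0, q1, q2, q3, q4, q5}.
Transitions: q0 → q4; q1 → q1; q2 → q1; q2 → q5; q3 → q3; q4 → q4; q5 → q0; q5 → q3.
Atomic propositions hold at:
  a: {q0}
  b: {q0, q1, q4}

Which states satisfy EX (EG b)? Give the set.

EG b: greatest fixpoint, start Z0 = {q0, q1, q4}, keep only states in Sat with some successor in Z. Already a fixed point.
Sat(EG b) = {q0, q1, q4}
Sat(EX (EG b)) = {s : some successor in {q0, q1, q4}} = {q0, q1, q2, q4, q5}

{q0, q1, q2, q4, q5}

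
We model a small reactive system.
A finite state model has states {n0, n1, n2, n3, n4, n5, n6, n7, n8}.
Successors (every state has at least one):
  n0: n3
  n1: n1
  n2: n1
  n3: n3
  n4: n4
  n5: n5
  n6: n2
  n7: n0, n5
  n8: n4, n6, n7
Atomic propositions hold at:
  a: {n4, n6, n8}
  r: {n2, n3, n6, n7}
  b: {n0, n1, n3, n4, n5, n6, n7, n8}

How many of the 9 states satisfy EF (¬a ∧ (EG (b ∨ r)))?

8

Sat(¬a) = {n0, n1, n2, n3, n5, n7}
Sat(b ∨ r) = {n0, n1, n2, n3, n4, n5, n6, n7, n8}
EG (b ∨ r): greatest fixpoint, start Z0 = {n0, n1, n2, n3, n4, n5, n6, n7, n8}, keep only states in Sat with some successor in Z. Already a fixed point.
Sat(EG (b ∨ r)) = {n0, n1, n2, n3, n4, n5, n6, n7, n8}
Sat(¬a ∧ (EG (b ∨ r))) = {n0, n1, n2, n3, n5, n7}
EF (¬a ∧ (EG (b ∨ r))): least fixpoint, start Z0 = {n0, n1, n2, n3, n5, n7}, add states with some successor in Z. Z1 = {n0, n1, n2, n3, n5, n6, n7, n8}; fixed.
Sat(EF (¬a ∧ (EG (b ∨ r)))) = {n0, n1, n2, n3, n5, n6, n7, n8}
|Sat(EF (¬a ∧ (EG (b ∨ r))))| = |{n0, n1, n2, n3, n5, n6, n7, n8}| = 8.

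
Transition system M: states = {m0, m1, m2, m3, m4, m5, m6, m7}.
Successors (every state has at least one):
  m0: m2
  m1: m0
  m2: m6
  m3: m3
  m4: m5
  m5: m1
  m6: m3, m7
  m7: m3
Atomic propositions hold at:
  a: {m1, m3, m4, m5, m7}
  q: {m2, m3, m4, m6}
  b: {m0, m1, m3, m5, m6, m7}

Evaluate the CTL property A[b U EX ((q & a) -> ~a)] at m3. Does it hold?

Sat(q & a) = {m3, m4}
Sat(~a) = {m0, m2, m6}
Sat((q & a) -> ~a) = {m0, m1, m2, m5, m6, m7}
Sat(EX ((q & a) -> ~a)) = {s : some successor in {m0, m1, m2, m5, m6, m7}} = {m0, m1, m2, m4, m5, m6}
A[b U EX ((q & a) -> ~a)]: least fixpoint, start Z0 = Sat(EX ((q & a) -> ~a)) = {m0, m1, m2, m4, m5, m6}, add states in Sat(b) with every successor in Z. Already a fixed point.
Sat(A[b U EX ((q & a) -> ~a)]) = {m0, m1, m2, m4, m5, m6}
m3 ∉ Sat(A[b U EX ((q & a) -> ~a)]) = {m0, m1, m2, m4, m5, m6}, so the formula does not hold at m3.

No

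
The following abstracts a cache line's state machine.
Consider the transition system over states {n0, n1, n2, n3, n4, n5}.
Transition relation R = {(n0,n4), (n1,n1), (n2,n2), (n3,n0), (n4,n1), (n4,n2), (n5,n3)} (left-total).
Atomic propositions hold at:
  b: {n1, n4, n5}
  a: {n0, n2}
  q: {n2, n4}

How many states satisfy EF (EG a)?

EG a: greatest fixpoint, start Z0 = {n0, n2}, keep only states in Sat with some successor in Z. Z1 = {n2}; fixed.
Sat(EG a) = {n2}
EF (EG a): least fixpoint, start Z0 = {n2}, add states with some successor in Z. Z1 = {n2, n4}; Z2 = {n0, n2, n4}; Z3 = {n0, n2, n3, n4}; Z4 = {n0, n2, n3, n4, n5}; fixed.
Sat(EF (EG a)) = {n0, n2, n3, n4, n5}
|Sat(EF (EG a))| = |{n0, n2, n3, n4, n5}| = 5.

5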